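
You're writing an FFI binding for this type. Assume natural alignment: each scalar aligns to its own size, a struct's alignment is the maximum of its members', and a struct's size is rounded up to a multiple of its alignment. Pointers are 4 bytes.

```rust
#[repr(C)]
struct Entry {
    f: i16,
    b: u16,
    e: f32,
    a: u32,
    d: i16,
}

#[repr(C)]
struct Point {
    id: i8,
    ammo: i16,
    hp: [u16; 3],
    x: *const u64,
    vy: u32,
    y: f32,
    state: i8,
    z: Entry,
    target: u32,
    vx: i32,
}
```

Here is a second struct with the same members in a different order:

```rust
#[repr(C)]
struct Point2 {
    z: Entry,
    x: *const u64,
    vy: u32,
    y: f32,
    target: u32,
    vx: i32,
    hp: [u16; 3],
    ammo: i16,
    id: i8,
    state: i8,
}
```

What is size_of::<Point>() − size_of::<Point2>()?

Entry: @0: f [2B, align 2] → 2; @2: b [2B, align 2] → 4; @4: e [4B, align 4] → 8; @8: a [4B, align 4] → 12; @12: d [2B, align 2] → 14; +2 tail pad (align 4); size 16, align 4
@0: id [1B, align 1] → 1
+1 pad (align 2)
@2: ammo [2B, align 2] → 4
@4: hp [6B, align 2] → 10
+2 pad (align 4)
@12: x [4B, align 4] → 16
@16: vy [4B, align 4] → 20
@20: y [4B, align 4] → 24
@24: state [1B, align 1] → 25
+3 pad (align 4)
@28: z [16B, align 4] → 44
@44: target [4B, align 4] → 48
@48: vx [4B, align 4] → 52
size 52, align 4
— Point2 —
@0: z [16B, align 4] → 16
@16: x [4B, align 4] → 20
@20: vy [4B, align 4] → 24
@24: y [4B, align 4] → 28
@28: target [4B, align 4] → 32
@32: vx [4B, align 4] → 36
@36: hp [6B, align 2] → 42
@42: ammo [2B, align 2] → 44
@44: id [1B, align 1] → 45
@45: state [1B, align 1] → 46
+2 tail pad (align 4)
size 48, align 4
52 − 48 = 4

4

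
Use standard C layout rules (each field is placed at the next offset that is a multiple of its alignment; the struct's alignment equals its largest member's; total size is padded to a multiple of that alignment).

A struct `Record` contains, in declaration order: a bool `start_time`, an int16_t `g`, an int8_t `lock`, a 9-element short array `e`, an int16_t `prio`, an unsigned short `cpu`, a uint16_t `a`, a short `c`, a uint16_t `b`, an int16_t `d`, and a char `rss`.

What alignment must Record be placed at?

member alignments: start_time=1, g=2, lock=1, e=2, prio=2, cpu=2, a=2, c=2, b=2, d=2, rss=1
max = 2

2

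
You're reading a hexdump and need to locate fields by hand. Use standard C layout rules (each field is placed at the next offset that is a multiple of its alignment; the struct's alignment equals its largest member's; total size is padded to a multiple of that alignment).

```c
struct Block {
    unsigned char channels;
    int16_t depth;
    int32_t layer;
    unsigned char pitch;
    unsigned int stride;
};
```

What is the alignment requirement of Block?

4

member alignments: channels=1, depth=2, layer=4, pitch=1, stride=4
max = 4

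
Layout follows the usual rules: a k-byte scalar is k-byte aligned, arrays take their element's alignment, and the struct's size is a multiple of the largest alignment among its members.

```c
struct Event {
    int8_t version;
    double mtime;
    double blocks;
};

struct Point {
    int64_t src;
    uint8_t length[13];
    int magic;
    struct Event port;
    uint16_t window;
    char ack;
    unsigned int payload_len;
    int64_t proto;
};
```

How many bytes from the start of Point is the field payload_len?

Event: @0: version [1B, align 1] → 1; +7 pad (align 8); @8: mtime [8B, align 8] → 16; @16: blocks [8B, align 8] → 24; size 24, align 8
@0: src [8B, align 8] → 8
@8: length [13B, align 1] → 21
+3 pad (align 4)
@24: magic [4B, align 4] → 28
+4 pad (align 8)
@32: port [24B, align 8] → 56
@56: window [2B, align 2] → 58
@58: ack [1B, align 1] → 59
+1 pad (align 4)
@60: payload_len [4B, align 4] → 64

60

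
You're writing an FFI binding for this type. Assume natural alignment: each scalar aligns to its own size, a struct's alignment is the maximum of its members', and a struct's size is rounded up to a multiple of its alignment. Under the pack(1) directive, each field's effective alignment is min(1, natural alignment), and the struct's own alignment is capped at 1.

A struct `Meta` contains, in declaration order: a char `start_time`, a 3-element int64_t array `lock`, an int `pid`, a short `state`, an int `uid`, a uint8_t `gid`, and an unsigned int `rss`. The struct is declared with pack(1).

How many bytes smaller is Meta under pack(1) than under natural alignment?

natural layout:
  @0: start_time [1B, align 1] → 1
  +7 pad (align 8)
  @8: lock [24B, align 8] → 32
  @32: pid [4B, align 4] → 36
  @36: state [2B, align 2] → 38
  +2 pad (align 4)
  @40: uid [4B, align 4] → 44
  @44: gid [1B, align 1] → 45
  +3 pad (align 4)
  @48: rss [4B, align 4] → 52
  +4 tail pad (align 8)
  size 56, align 8
packed(1) layout:
  @0: start_time [1B, align 1] → 1
  @1: lock [24B, align 1] → 25
  @25: pid [4B, align 1] → 29
  @29: state [2B, align 1] → 31
  @31: uid [4B, align 1] → 35
  @35: gid [1B, align 1] → 36
  @36: rss [4B, align 1] → 40
  size 40, align 1
56 − 40 = 16

16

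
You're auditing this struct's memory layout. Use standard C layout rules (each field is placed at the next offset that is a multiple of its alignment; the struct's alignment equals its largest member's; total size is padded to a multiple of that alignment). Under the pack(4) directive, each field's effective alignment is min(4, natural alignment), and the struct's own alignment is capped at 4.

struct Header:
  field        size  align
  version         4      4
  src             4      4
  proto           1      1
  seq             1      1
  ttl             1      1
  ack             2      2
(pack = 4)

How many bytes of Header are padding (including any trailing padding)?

3

version at 0 (size 4, align 4) → ends 4
src at 4 (size 4, align 4) → ends 8
proto at 8 (size 1, align 1) → ends 9
seq at 9 (size 1, align 1) → ends 10
ttl at 10 (size 1, align 1) → ends 11
pad 1 to align 2 for ack
ack at 12 (size 2, align 2) → ends 14
tail pad 2 to reach multiple of 4
total 16 bytes, alignment 4
data bytes 13, size 16 → padding 3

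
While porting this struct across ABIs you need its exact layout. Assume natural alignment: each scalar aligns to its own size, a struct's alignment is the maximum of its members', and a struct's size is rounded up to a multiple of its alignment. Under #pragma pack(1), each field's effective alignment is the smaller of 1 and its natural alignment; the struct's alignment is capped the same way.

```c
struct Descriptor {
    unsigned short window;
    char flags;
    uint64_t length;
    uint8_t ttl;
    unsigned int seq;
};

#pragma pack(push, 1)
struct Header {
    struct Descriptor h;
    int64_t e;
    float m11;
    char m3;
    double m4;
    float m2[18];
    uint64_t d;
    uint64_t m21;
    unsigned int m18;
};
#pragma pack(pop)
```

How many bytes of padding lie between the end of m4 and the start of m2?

Descriptor: window at 0 (size 2, align 2) → ends 2; flags at 2 (size 1, align 1) → ends 3; pad 5 to align 8 for length; length at 8 (size 8, align 8) → ends 16; ttl at 16 (size 1, align 1) → ends 17; pad 3 to align 4 for seq; seq at 20 (size 4, align 4) → ends 24; total 24 bytes, alignment 8
h at 0 (size 24, align 1) → ends 24
e at 24 (size 8, align 1) → ends 32
m11 at 32 (size 4, align 1) → ends 36
m3 at 36 (size 1, align 1) → ends 37
m4 at 37 (size 8, align 1) → ends 45
m2 at 45 (size 72, align 1) → ends 117

0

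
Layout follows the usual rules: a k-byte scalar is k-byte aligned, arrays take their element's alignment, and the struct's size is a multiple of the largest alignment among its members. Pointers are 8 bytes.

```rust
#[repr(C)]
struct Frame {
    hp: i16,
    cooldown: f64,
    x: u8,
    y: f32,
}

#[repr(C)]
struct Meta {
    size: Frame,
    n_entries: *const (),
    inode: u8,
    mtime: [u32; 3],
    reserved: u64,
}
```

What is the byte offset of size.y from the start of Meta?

20

Frame: @0: hp [2B, align 2] → 2; +6 pad (align 8); @8: cooldown [8B, align 8] → 16; @16: x [1B, align 1] → 17; +3 pad (align 4); @20: y [4B, align 4] → 24; size 24, align 8
@0: size [24B, align 8] → 24
within Frame: y at 20
0 + 20 = 20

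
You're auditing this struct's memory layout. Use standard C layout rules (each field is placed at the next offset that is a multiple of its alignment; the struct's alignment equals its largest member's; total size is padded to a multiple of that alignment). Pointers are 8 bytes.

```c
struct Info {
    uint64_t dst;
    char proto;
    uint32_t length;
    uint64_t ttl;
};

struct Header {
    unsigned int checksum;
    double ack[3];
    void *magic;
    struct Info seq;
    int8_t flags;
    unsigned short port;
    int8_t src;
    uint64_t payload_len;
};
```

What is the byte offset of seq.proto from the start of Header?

Info: 0..8  dst  (8B, 8-aligned); 8..9  proto  (1B, 1-aligned); 9..12  -- padding (3B); 12..16  length  (4B, 4-aligned); 16..24  ttl  (8B, 8-aligned); sizeof = 24, alignof = 8
0..4  checksum  (4B, 4-aligned)
4..8  -- padding (4B)
8..32  ack  (24B, 8-aligned)
32..40  magic  (8B, 8-aligned)
40..64  seq  (24B, 8-aligned)
within Info: proto at 8
40 + 8 = 48

48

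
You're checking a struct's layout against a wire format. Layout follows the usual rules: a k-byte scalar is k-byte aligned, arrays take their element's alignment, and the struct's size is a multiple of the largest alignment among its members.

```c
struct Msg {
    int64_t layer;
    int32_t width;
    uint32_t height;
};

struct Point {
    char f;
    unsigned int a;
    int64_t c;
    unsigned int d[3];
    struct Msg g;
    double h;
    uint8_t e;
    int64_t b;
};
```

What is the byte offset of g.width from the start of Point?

40

Msg: layer at 0 (size 8, align 8) → ends 8; width at 8 (size 4, align 4) → ends 12; height at 12 (size 4, align 4) → ends 16; total 16 bytes, alignment 8
f at 0 (size 1, align 1) → ends 1
pad 3 to align 4 for a
a at 4 (size 4, align 4) → ends 8
c at 8 (size 8, align 8) → ends 16
d at 16 (size 12, align 4) → ends 28
pad 4 to align 8 for g
g at 32 (size 16, align 8) → ends 48
within Msg: width at 8
32 + 8 = 40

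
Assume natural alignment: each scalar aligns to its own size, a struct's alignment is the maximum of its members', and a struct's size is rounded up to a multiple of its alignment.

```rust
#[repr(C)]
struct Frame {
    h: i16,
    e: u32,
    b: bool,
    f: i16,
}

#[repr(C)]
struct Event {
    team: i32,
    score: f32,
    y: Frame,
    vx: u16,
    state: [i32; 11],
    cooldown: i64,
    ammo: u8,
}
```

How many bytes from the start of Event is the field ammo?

80

Frame: h at 0 (size 2, align 2) → ends 2; pad 2 to align 4 for e; e at 4 (size 4, align 4) → ends 8; b at 8 (size 1, align 1) → ends 9; pad 1 to align 2 for f; f at 10 (size 2, align 2) → ends 12; total 12 bytes, alignment 4
team at 0 (size 4, align 4) → ends 4
score at 4 (size 4, align 4) → ends 8
y at 8 (size 12, align 4) → ends 20
vx at 20 (size 2, align 2) → ends 22
pad 2 to align 4 for state
state at 24 (size 44, align 4) → ends 68
pad 4 to align 8 for cooldown
cooldown at 72 (size 8, align 8) → ends 80
ammo at 80 (size 1, align 1) → ends 81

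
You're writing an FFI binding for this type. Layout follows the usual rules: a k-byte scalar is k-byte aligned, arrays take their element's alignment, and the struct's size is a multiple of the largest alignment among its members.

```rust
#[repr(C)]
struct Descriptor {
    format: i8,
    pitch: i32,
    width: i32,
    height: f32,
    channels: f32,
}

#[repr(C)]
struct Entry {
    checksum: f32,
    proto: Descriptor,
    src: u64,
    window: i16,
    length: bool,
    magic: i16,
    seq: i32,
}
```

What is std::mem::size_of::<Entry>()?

48 bytes

Descriptor: @0: format [1B, align 1] → 1; +3 pad (align 4); @4: pitch [4B, align 4] → 8; @8: width [4B, align 4] → 12; @12: height [4B, align 4] → 16; @16: channels [4B, align 4] → 20; size 20, align 4
@0: checksum [4B, align 4] → 4
@4: proto [20B, align 4] → 24
@24: src [8B, align 8] → 32
@32: window [2B, align 2] → 34
@34: length [1B, align 1] → 35
+1 pad (align 2)
@36: magic [2B, align 2] → 38
+2 pad (align 4)
@40: seq [4B, align 4] → 44
+4 tail pad (align 8)
size 48, align 8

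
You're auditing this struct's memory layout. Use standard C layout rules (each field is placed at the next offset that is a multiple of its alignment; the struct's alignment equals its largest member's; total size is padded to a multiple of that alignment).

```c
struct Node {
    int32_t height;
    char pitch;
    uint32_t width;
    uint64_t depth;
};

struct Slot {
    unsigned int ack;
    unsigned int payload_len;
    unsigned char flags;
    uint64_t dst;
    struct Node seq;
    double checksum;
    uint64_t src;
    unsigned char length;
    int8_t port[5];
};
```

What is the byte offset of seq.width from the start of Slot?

32

Node: 0..4  height  (4B, 4-aligned); 4..5  pitch  (1B, 1-aligned); 5..8  -- padding (3B); 8..12  width  (4B, 4-aligned); 12..16  -- padding (4B); 16..24  depth  (8B, 8-aligned); sizeof = 24, alignof = 8
0..4  ack  (4B, 4-aligned)
4..8  payload_len  (4B, 4-aligned)
8..9  flags  (1B, 1-aligned)
9..16  -- padding (7B)
16..24  dst  (8B, 8-aligned)
24..48  seq  (24B, 8-aligned)
within Node: width at 8
24 + 8 = 32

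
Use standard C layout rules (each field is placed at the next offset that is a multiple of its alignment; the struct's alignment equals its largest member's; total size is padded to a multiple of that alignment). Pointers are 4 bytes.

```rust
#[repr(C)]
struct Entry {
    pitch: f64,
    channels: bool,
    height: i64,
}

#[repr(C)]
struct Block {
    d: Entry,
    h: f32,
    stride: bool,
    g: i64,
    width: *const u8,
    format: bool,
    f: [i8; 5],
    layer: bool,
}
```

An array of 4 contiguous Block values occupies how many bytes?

Entry: 0..8  pitch  (8B, 8-aligned); 8..9  channels  (1B, 1-aligned); 9..16  -- padding (7B); 16..24  height  (8B, 8-aligned); sizeof = 24, alignof = 8
0..24  d  (24B, 8-aligned)
24..28  h  (4B, 4-aligned)
28..29  stride  (1B, 1-aligned)
29..32  -- padding (3B)
32..40  g  (8B, 8-aligned)
40..44  width  (4B, 4-aligned)
44..45  format  (1B, 1-aligned)
45..50  f  (5B, 1-aligned)
50..51  layer  (1B, 1-aligned)
51..56  -- tail padding (5B)
sizeof = 56, alignof = 8
array of 4: 4 × 56 = 224

224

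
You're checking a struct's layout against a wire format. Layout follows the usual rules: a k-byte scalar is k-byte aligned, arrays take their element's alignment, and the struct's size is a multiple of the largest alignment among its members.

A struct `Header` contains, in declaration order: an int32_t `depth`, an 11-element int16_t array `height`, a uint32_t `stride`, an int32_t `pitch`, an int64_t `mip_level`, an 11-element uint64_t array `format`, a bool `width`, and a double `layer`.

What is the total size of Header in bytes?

152

depth at 0 (size 4, align 4) → ends 4
height at 4 (size 22, align 2) → ends 26
pad 2 to align 4 for stride
stride at 28 (size 4, align 4) → ends 32
pitch at 32 (size 4, align 4) → ends 36
pad 4 to align 8 for mip_level
mip_level at 40 (size 8, align 8) → ends 48
format at 48 (size 88, align 8) → ends 136
width at 136 (size 1, align 1) → ends 137
pad 7 to align 8 for layer
layer at 144 (size 8, align 8) → ends 152
total 152 bytes, alignment 8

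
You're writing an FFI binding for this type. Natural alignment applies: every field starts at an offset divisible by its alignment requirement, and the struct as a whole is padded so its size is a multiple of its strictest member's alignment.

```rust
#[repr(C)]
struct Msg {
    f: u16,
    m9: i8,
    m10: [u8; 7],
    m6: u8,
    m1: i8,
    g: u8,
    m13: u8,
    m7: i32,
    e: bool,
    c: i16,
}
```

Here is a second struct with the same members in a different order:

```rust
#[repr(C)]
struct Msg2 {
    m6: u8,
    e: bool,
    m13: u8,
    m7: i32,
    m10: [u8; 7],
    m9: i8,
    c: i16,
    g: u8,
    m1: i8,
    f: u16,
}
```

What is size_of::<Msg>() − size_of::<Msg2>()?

f at 0 (size 2, align 2) → ends 2
m9 at 2 (size 1, align 1) → ends 3
m10 at 3 (size 7, align 1) → ends 10
m6 at 10 (size 1, align 1) → ends 11
m1 at 11 (size 1, align 1) → ends 12
g at 12 (size 1, align 1) → ends 13
m13 at 13 (size 1, align 1) → ends 14
pad 2 to align 4 for m7
m7 at 16 (size 4, align 4) → ends 20
e at 20 (size 1, align 1) → ends 21
pad 1 to align 2 for c
c at 22 (size 2, align 2) → ends 24
total 24 bytes, alignment 4
— Msg2 —
m6 at 0 (size 1, align 1) → ends 1
e at 1 (size 1, align 1) → ends 2
m13 at 2 (size 1, align 1) → ends 3
pad 1 to align 4 for m7
m7 at 4 (size 4, align 4) → ends 8
m10 at 8 (size 7, align 1) → ends 15
m9 at 15 (size 1, align 1) → ends 16
c at 16 (size 2, align 2) → ends 18
g at 18 (size 1, align 1) → ends 19
m1 at 19 (size 1, align 1) → ends 20
f at 20 (size 2, align 2) → ends 22
tail pad 2 to reach multiple of 4
total 24 bytes, alignment 4
24 − 24 = 0

0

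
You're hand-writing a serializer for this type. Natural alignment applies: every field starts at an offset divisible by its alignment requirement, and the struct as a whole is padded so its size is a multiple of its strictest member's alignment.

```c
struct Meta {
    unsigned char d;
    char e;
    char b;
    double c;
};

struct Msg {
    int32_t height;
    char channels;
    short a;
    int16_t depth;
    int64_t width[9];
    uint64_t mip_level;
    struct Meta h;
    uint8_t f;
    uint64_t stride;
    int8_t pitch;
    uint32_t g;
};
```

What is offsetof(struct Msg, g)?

Meta: @0: d [1B, align 1] → 1; @1: e [1B, align 1] → 2; @2: b [1B, align 1] → 3; +5 pad (align 8); @8: c [8B, align 8] → 16; size 16, align 8
@0: height [4B, align 4] → 4
@4: channels [1B, align 1] → 5
+1 pad (align 2)
@6: a [2B, align 2] → 8
@8: depth [2B, align 2] → 10
+6 pad (align 8)
@16: width [72B, align 8] → 88
@88: mip_level [8B, align 8] → 96
@96: h [16B, align 8] → 112
@112: f [1B, align 1] → 113
+7 pad (align 8)
@120: stride [8B, align 8] → 128
@128: pitch [1B, align 1] → 129
+3 pad (align 4)
@132: g [4B, align 4] → 136

132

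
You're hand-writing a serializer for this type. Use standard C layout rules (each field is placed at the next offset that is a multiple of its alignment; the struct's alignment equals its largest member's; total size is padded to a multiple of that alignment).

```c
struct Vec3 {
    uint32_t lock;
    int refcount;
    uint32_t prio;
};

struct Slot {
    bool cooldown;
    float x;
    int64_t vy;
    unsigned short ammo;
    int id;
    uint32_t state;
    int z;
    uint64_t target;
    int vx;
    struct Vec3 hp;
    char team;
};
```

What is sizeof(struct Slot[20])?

Vec3: @0: lock [4B, align 4] → 4; @4: refcount [4B, align 4] → 8; @8: prio [4B, align 4] → 12; size 12, align 4
@0: cooldown [1B, align 1] → 1
+3 pad (align 4)
@4: x [4B, align 4] → 8
@8: vy [8B, align 8] → 16
@16: ammo [2B, align 2] → 18
+2 pad (align 4)
@20: id [4B, align 4] → 24
@24: state [4B, align 4] → 28
@28: z [4B, align 4] → 32
@32: target [8B, align 8] → 40
@40: vx [4B, align 4] → 44
@44: hp [12B, align 4] → 56
@56: team [1B, align 1] → 57
+7 tail pad (align 8)
size 64, align 8
array of 20: 20 × 64 = 1280

1280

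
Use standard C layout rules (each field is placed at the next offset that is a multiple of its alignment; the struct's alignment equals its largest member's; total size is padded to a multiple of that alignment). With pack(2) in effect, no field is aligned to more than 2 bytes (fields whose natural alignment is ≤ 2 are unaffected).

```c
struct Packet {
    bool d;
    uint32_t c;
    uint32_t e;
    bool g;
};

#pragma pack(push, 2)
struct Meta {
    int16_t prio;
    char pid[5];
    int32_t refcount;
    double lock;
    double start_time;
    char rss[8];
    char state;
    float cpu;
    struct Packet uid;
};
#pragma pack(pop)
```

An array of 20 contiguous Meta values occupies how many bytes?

Packet: 0..1  d  (1B, 1-aligned); 1..4  -- padding (3B); 4..8  c  (4B, 4-aligned); 8..12  e  (4B, 4-aligned); 12..13  g  (1B, 1-aligned); 13..16  -- tail padding (3B); sizeof = 16, alignof = 4
0..2  prio  (2B, 2-aligned)
2..7  pid  (5B, 1-aligned)
7..8  -- padding (1B)
8..12  refcount  (4B, 2-aligned)
12..20  lock  (8B, 2-aligned)
20..28  start_time  (8B, 2-aligned)
28..36  rss  (8B, 1-aligned)
36..37  state  (1B, 1-aligned)
37..38  -- padding (1B)
38..42  cpu  (4B, 2-aligned)
42..58  uid  (16B, 2-aligned)
sizeof = 58, alignof = 2
array of 20: 20 × 58 = 1160

1160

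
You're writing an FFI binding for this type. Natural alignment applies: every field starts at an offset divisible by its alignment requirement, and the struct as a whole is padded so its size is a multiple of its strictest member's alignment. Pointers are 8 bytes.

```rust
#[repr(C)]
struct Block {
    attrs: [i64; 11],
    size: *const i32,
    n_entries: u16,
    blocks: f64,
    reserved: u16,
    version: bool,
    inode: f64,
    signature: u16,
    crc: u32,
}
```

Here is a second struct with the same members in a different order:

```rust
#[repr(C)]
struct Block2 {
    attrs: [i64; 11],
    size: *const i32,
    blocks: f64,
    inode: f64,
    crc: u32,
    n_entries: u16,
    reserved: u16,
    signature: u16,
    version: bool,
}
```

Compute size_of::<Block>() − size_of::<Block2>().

8

attrs at 0 (size 88, align 8) → ends 88
size at 88 (size 8, align 8) → ends 96
n_entries at 96 (size 2, align 2) → ends 98
pad 6 to align 8 for blocks
blocks at 104 (size 8, align 8) → ends 112
reserved at 112 (size 2, align 2) → ends 114
version at 114 (size 1, align 1) → ends 115
pad 5 to align 8 for inode
inode at 120 (size 8, align 8) → ends 128
signature at 128 (size 2, align 2) → ends 130
pad 2 to align 4 for crc
crc at 132 (size 4, align 4) → ends 136
total 136 bytes, alignment 8
— Block2 —
attrs at 0 (size 88, align 8) → ends 88
size at 88 (size 8, align 8) → ends 96
blocks at 96 (size 8, align 8) → ends 104
inode at 104 (size 8, align 8) → ends 112
crc at 112 (size 4, align 4) → ends 116
n_entries at 116 (size 2, align 2) → ends 118
reserved at 118 (size 2, align 2) → ends 120
signature at 120 (size 2, align 2) → ends 122
version at 122 (size 1, align 1) → ends 123
tail pad 5 to reach multiple of 8
total 128 bytes, alignment 8
136 − 128 = 8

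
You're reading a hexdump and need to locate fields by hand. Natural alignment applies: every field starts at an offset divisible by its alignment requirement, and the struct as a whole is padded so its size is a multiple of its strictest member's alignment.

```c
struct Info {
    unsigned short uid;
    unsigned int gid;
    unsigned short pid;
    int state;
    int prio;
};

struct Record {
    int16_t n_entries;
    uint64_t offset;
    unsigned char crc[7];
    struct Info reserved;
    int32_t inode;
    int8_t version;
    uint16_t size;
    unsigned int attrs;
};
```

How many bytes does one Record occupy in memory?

56

Info: uid at 0 (size 2, align 2) → ends 2; pad 2 to align 4 for gid; gid at 4 (size 4, align 4) → ends 8; pid at 8 (size 2, align 2) → ends 10; pad 2 to align 4 for state; state at 12 (size 4, align 4) → ends 16; prio at 16 (size 4, align 4) → ends 20; total 20 bytes, alignment 4
n_entries at 0 (size 2, align 2) → ends 2
pad 6 to align 8 for offset
offset at 8 (size 8, align 8) → ends 16
crc at 16 (size 7, align 1) → ends 23
pad 1 to align 4 for reserved
reserved at 24 (size 20, align 4) → ends 44
inode at 44 (size 4, align 4) → ends 48
version at 48 (size 1, align 1) → ends 49
pad 1 to align 2 for size
size at 50 (size 2, align 2) → ends 52
attrs at 52 (size 4, align 4) → ends 56
total 56 bytes, alignment 8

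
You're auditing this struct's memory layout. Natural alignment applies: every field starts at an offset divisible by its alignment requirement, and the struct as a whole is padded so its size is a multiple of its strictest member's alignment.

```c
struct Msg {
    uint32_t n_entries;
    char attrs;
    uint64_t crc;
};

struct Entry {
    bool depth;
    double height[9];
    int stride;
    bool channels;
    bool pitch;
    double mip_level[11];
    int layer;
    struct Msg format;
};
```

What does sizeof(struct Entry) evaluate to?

Msg: 0..4  n_entries  (4B, 4-aligned); 4..5  attrs  (1B, 1-aligned); 5..8  -- padding (3B); 8..16  crc  (8B, 8-aligned); sizeof = 16, alignof = 8
0..1  depth  (1B, 1-aligned)
1..8  -- padding (7B)
8..80  height  (72B, 8-aligned)
80..84  stride  (4B, 4-aligned)
84..85  channels  (1B, 1-aligned)
85..86  pitch  (1B, 1-aligned)
86..88  -- padding (2B)
88..176  mip_level  (88B, 8-aligned)
176..180  layer  (4B, 4-aligned)
180..184  -- padding (4B)
184..200  format  (16B, 8-aligned)
sizeof = 200, alignof = 8

200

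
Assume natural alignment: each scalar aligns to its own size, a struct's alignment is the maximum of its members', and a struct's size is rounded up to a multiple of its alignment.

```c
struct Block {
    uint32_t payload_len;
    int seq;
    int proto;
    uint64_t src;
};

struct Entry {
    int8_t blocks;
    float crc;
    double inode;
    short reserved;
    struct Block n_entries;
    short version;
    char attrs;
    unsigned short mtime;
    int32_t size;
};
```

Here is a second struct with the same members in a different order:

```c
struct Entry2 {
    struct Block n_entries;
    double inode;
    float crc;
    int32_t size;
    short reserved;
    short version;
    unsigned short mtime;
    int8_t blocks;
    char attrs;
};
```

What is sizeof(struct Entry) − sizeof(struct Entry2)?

Block: 0..4  payload_len  (4B, 4-aligned); 4..8  seq  (4B, 4-aligned); 8..12  proto  (4B, 4-aligned); 12..16  -- padding (4B); 16..24  src  (8B, 8-aligned); sizeof = 24, alignof = 8
0..1  blocks  (1B, 1-aligned)
1..4  -- padding (3B)
4..8  crc  (4B, 4-aligned)
8..16  inode  (8B, 8-aligned)
16..18  reserved  (2B, 2-aligned)
18..24  -- padding (6B)
24..48  n_entries  (24B, 8-aligned)
48..50  version  (2B, 2-aligned)
50..51  attrs  (1B, 1-aligned)
51..52  -- padding (1B)
52..54  mtime  (2B, 2-aligned)
54..56  -- padding (2B)
56..60  size  (4B, 4-aligned)
60..64  -- tail padding (4B)
sizeof = 64, alignof = 8
— Entry2 —
0..24  n_entries  (24B, 8-aligned)
24..32  inode  (8B, 8-aligned)
32..36  crc  (4B, 4-aligned)
36..40  size  (4B, 4-aligned)
40..42  reserved  (2B, 2-aligned)
42..44  version  (2B, 2-aligned)
44..46  mtime  (2B, 2-aligned)
46..47  blocks  (1B, 1-aligned)
47..48  attrs  (1B, 1-aligned)
sizeof = 48, alignof = 8
64 − 48 = 16

16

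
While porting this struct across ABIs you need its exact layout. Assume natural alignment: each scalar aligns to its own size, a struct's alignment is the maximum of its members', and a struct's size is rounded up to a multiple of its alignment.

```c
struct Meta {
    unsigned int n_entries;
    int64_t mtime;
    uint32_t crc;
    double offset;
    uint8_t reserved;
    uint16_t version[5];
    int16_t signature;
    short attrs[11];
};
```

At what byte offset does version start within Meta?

n_entries at 0 (size 4, align 4) → ends 4
pad 4 to align 8 for mtime
mtime at 8 (size 8, align 8) → ends 16
crc at 16 (size 4, align 4) → ends 20
pad 4 to align 8 for offset
offset at 24 (size 8, align 8) → ends 32
reserved at 32 (size 1, align 1) → ends 33
pad 1 to align 2 for version
version at 34 (size 10, align 2) → ends 44

34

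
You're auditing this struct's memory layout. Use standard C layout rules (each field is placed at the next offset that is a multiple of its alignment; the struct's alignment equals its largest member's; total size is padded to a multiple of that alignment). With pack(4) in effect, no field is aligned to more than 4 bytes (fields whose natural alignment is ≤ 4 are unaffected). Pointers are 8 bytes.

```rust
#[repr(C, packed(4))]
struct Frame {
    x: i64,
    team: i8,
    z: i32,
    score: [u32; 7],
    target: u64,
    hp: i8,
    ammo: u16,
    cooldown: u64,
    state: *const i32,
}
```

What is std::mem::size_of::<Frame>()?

x at 0 (size 8, align 4) → ends 8
team at 8 (size 1, align 1) → ends 9
pad 3 to align 4 for z
z at 12 (size 4, align 4) → ends 16
score at 16 (size 28, align 4) → ends 44
target at 44 (size 8, align 4) → ends 52
hp at 52 (size 1, align 1) → ends 53
pad 1 to align 2 for ammo
ammo at 54 (size 2, align 2) → ends 56
cooldown at 56 (size 8, align 4) → ends 64
state at 64 (size 8, align 4) → ends 72
total 72 bytes, alignment 4

72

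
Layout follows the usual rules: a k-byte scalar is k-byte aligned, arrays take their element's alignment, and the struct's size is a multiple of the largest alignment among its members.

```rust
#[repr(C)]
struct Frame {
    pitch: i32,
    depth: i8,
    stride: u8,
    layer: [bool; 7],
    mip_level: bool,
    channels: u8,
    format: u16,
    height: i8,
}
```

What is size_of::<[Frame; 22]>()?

440

pitch at 0 (size 4, align 4) → ends 4
depth at 4 (size 1, align 1) → ends 5
stride at 5 (size 1, align 1) → ends 6
layer at 6 (size 7, align 1) → ends 13
mip_level at 13 (size 1, align 1) → ends 14
channels at 14 (size 1, align 1) → ends 15
pad 1 to align 2 for format
format at 16 (size 2, align 2) → ends 18
height at 18 (size 1, align 1) → ends 19
tail pad 1 to reach multiple of 4
total 20 bytes, alignment 4
array of 22: 22 × 20 = 440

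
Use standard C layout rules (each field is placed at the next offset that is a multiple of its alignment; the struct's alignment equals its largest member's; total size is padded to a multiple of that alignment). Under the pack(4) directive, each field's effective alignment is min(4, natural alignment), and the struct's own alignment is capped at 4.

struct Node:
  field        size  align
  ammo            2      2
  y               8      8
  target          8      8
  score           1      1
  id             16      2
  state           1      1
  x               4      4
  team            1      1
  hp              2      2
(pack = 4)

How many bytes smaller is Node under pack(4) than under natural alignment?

8

natural layout:
  ammo at 0 (size 2, align 2) → ends 2
  pad 6 to align 8 for y
  y at 8 (size 8, align 8) → ends 16
  target at 16 (size 8, align 8) → ends 24
  score at 24 (size 1, align 1) → ends 25
  pad 1 to align 2 for id
  id at 26 (size 16, align 2) → ends 42
  state at 42 (size 1, align 1) → ends 43
  pad 1 to align 4 for x
  x at 44 (size 4, align 4) → ends 48
  team at 48 (size 1, align 1) → ends 49
  pad 1 to align 2 for hp
  hp at 50 (size 2, align 2) → ends 52
  tail pad 4 to reach multiple of 8
  total 56 bytes, alignment 8
packed(4) layout:
  ammo at 0 (size 2, align 2) → ends 2
  pad 2 to align 4 for y
  y at 4 (size 8, align 4) → ends 12
  target at 12 (size 8, align 4) → ends 20
  score at 20 (size 1, align 1) → ends 21
  pad 1 to align 2 for id
  id at 22 (size 16, align 2) → ends 38
  state at 38 (size 1, align 1) → ends 39
  pad 1 to align 4 for x
  x at 40 (size 4, align 4) → ends 44
  team at 44 (size 1, align 1) → ends 45
  pad 1 to align 2 for hp
  hp at 46 (size 2, align 2) → ends 48
  total 48 bytes, alignment 4
56 − 48 = 8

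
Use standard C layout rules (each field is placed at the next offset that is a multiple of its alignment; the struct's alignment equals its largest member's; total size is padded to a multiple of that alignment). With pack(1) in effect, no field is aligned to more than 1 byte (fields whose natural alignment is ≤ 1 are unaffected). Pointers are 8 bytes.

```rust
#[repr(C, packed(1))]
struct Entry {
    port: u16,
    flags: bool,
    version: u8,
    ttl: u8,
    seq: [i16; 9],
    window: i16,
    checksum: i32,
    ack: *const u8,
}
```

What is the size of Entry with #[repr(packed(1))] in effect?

37

0..2  port  (2B, 1-aligned)
2..3  flags  (1B, 1-aligned)
3..4  version  (1B, 1-aligned)
4..5  ttl  (1B, 1-aligned)
5..23  seq  (18B, 1-aligned)
23..25  window  (2B, 1-aligned)
25..29  checksum  (4B, 1-aligned)
29..37  ack  (8B, 1-aligned)
sizeof = 37, alignof = 1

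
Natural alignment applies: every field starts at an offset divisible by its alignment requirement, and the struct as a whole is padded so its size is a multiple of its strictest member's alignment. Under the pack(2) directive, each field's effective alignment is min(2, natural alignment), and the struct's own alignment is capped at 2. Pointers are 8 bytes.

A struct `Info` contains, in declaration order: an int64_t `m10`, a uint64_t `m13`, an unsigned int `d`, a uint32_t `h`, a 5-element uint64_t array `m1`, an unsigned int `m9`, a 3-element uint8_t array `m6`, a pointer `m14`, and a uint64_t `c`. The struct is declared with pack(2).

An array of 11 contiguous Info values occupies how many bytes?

0..8  m10  (8B, 2-aligned)
8..16  m13  (8B, 2-aligned)
16..20  d  (4B, 2-aligned)
20..24  h  (4B, 2-aligned)
24..64  m1  (40B, 2-aligned)
64..68  m9  (4B, 2-aligned)
68..71  m6  (3B, 1-aligned)
71..72  -- padding (1B)
72..80  m14  (8B, 2-aligned)
80..88  c  (8B, 2-aligned)
sizeof = 88, alignof = 2
array of 11: 11 × 88 = 968

968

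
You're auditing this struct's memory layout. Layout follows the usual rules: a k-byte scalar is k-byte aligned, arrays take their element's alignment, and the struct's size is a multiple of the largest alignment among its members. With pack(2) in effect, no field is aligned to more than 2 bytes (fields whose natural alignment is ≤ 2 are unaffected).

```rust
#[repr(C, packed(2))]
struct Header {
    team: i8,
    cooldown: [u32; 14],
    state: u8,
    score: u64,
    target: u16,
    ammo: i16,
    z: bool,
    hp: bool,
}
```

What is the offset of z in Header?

72

0..1  team  (1B, 1-aligned)
1..2  -- padding (1B)
2..58  cooldown  (56B, 2-aligned)
58..59  state  (1B, 1-aligned)
59..60  -- padding (1B)
60..68  score  (8B, 2-aligned)
68..70  target  (2B, 2-aligned)
70..72  ammo  (2B, 2-aligned)
72..73  z  (1B, 1-aligned)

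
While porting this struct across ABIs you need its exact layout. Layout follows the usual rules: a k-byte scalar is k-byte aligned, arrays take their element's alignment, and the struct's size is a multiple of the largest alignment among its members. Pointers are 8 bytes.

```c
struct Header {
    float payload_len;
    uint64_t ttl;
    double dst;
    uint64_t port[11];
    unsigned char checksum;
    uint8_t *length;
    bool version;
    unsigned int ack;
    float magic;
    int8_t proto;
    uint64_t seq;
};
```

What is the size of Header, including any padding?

152 bytes

0..4  payload_len  (4B, 4-aligned)
4..8  -- padding (4B)
8..16  ttl  (8B, 8-aligned)
16..24  dst  (8B, 8-aligned)
24..112  port  (88B, 8-aligned)
112..113  checksum  (1B, 1-aligned)
113..120  -- padding (7B)
120..128  length  (8B, 8-aligned)
128..129  version  (1B, 1-aligned)
129..132  -- padding (3B)
132..136  ack  (4B, 4-aligned)
136..140  magic  (4B, 4-aligned)
140..141  proto  (1B, 1-aligned)
141..144  -- padding (3B)
144..152  seq  (8B, 8-aligned)
sizeof = 152, alignof = 8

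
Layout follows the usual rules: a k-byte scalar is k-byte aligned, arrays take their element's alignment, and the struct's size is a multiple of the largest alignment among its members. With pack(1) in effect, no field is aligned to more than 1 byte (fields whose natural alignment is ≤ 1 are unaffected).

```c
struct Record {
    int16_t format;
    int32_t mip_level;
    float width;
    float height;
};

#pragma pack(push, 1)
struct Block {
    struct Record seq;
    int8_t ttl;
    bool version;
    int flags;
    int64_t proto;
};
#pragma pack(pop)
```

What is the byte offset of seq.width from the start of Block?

8

Record: format at 0 (size 2, align 2) → ends 2; pad 2 to align 4 for mip_level; mip_level at 4 (size 4, align 4) → ends 8; width at 8 (size 4, align 4) → ends 12; height at 12 (size 4, align 4) → ends 16; total 16 bytes, alignment 4
seq at 0 (size 16, align 1) → ends 16
within Record: width at 8
0 + 8 = 8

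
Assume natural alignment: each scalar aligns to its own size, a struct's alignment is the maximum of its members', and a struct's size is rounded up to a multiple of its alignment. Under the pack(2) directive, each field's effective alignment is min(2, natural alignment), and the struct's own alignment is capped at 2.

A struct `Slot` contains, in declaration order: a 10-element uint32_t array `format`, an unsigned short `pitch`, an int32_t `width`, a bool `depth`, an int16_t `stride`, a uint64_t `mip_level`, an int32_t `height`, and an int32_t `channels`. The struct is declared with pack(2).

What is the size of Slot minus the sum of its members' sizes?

1

format at 0 (size 40, align 2) → ends 40
pitch at 40 (size 2, align 2) → ends 42
width at 42 (size 4, align 2) → ends 46
depth at 46 (size 1, align 1) → ends 47
pad 1 to align 2 for stride
stride at 48 (size 2, align 2) → ends 50
mip_level at 50 (size 8, align 2) → ends 58
height at 58 (size 4, align 2) → ends 62
channels at 62 (size 4, align 2) → ends 66
total 66 bytes, alignment 2
data bytes 65, size 66 → padding 1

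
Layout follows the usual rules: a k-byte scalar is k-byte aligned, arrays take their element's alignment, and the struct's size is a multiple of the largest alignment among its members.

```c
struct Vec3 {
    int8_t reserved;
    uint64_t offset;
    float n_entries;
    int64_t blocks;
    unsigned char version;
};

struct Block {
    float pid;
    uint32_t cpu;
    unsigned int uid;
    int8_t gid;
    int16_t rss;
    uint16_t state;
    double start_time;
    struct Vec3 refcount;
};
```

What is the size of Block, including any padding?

72 bytes

Vec3: @0: reserved [1B, align 1] → 1; +7 pad (align 8); @8: offset [8B, align 8] → 16; @16: n_entries [4B, align 4] → 20; +4 pad (align 8); @24: blocks [8B, align 8] → 32; @32: version [1B, align 1] → 33; +7 tail pad (align 8); size 40, align 8
@0: pid [4B, align 4] → 4
@4: cpu [4B, align 4] → 8
@8: uid [4B, align 4] → 12
@12: gid [1B, align 1] → 13
+1 pad (align 2)
@14: rss [2B, align 2] → 16
@16: state [2B, align 2] → 18
+6 pad (align 8)
@24: start_time [8B, align 8] → 32
@32: refcount [40B, align 8] → 72
size 72, align 8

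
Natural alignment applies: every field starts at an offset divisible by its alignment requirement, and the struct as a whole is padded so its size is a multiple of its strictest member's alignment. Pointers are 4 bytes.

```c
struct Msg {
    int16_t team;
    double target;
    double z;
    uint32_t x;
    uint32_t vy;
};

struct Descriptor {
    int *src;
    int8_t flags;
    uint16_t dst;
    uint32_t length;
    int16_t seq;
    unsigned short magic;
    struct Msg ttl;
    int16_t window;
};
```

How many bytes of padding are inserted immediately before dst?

Msg: @0: team [2B, align 2] → 2; +6 pad (align 8); @8: target [8B, align 8] → 16; @16: z [8B, align 8] → 24; @24: x [4B, align 4] → 28; @28: vy [4B, align 4] → 32; size 32, align 8
@0: src [4B, align 4] → 4
@4: flags [1B, align 1] → 5
+1 pad (align 2)
@6: dst [2B, align 2] → 8

1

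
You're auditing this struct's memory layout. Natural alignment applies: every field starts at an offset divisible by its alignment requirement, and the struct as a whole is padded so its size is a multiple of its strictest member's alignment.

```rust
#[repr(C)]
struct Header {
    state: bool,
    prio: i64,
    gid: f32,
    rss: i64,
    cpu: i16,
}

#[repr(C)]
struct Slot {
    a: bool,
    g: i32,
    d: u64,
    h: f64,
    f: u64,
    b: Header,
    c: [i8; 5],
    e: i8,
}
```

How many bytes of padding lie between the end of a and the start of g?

Header: @0: state [1B, align 1] → 1; +7 pad (align 8); @8: prio [8B, align 8] → 16; @16: gid [4B, align 4] → 20; +4 pad (align 8); @24: rss [8B, align 8] → 32; @32: cpu [2B, align 2] → 34; +6 tail pad (align 8); size 40, align 8
@0: a [1B, align 1] → 1
+3 pad (align 4)
@4: g [4B, align 4] → 8

3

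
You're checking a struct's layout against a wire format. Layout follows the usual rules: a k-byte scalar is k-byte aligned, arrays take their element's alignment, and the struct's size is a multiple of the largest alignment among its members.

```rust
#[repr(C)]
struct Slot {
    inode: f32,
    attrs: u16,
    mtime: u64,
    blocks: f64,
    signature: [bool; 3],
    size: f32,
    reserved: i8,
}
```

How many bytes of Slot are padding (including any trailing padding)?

10

0..4  inode  (4B, 4-aligned)
4..6  attrs  (2B, 2-aligned)
6..8  -- padding (2B)
8..16  mtime  (8B, 8-aligned)
16..24  blocks  (8B, 8-aligned)
24..27  signature  (3B, 1-aligned)
27..28  -- padding (1B)
28..32  size  (4B, 4-aligned)
32..33  reserved  (1B, 1-aligned)
33..40  -- tail padding (7B)
sizeof = 40, alignof = 8
data bytes 30, size 40 → padding 10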